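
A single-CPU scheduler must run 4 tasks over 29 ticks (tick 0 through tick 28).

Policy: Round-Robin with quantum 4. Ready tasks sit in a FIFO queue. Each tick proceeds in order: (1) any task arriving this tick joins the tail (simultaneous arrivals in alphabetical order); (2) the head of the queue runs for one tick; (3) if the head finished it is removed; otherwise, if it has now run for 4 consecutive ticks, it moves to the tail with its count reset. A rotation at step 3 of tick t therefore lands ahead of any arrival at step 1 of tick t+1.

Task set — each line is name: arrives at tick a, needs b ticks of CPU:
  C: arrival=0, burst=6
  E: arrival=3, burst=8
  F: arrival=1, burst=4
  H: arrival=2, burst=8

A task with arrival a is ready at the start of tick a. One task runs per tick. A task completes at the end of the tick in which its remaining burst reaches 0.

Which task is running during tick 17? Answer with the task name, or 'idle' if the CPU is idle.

t=0: queue=[C] q_used=0 → run C
t=1: queue=[C,F] q_used=1 → run C
t=2: queue=[C,F,H] q_used=2 → run C
t=3: queue=[C,F,H,E] q_used=3 → run C
t=4: queue=[F,H,E,C] q_used=0 → run F
t=5: queue=[F,H,E,C] q_used=1 → run F
t=6: queue=[F,H,E,C] q_used=2 → run F
t=7: queue=[F,H,E,C] q_used=3 → run F
t=8: queue=[H,E,C] q_used=0 → run H
t=9: queue=[H,E,C] q_used=1 → run H
t=10: queue=[H,E,C] q_used=2 → run H
t=11: queue=[H,E,C] q_used=3 → run H
t=12: queue=[E,C,H] q_used=0 → run E
t=13: queue=[E,C,H] q_used=1 → run E
t=14: queue=[E,C,H] q_used=2 → run E
t=15: queue=[E,C,H] q_used=3 → run E
t=16: queue=[C,H,E] q_used=0 → run C
t=17: queue=[C,H,E] q_used=1 → run C
t=18: queue=[H,E] q_used=0 → run H
t=19: queue=[H,E] q_used=1 → run H
t=20: queue=[H,E] q_used=2 → run H
t=21: queue=[H,E] q_used=3 → run H
t=22: queue=[E] q_used=0 → run E
t=23: queue=[E] q_used=1 → run E
t=24: queue=[E] q_used=2 → run E
t=25: queue=[E] q_used=3 → run E
t=26: (idle)
t=27: (idle)
t=28: (idle)

running at tick 17 = C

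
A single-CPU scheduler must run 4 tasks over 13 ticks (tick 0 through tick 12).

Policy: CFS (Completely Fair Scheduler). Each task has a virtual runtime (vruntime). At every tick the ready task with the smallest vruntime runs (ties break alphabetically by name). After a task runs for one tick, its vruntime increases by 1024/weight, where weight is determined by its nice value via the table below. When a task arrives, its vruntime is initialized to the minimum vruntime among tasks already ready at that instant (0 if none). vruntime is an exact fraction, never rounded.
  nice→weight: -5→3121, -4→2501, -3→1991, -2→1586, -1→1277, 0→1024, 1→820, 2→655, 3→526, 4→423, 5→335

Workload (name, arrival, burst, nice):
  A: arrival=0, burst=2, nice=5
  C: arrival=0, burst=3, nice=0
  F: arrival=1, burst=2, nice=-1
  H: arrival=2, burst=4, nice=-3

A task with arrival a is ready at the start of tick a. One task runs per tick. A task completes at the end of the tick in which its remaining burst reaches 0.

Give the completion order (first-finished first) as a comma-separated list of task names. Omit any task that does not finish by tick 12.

t=0: vr[A=0 C=0] → run A
t=1: vr[A=1024/335 C=0 F=0] → run C
t=2: vr[A=1024/335 C=1 F=0 H=0] → run F
t=3: vr[A=1024/335 C=1 F=1024/1277 H=0] → run H
t=4: vr[A=1024/335 C=1 F=1024/1277 H=1024/1991] → run H
t=5: vr[A=1024/335 C=1 F=1024/1277 H=2048/1991] → run F
t=6: vr[A=1024/335 C=1 H=2048/1991] → run C
t=7: vr[A=1024/335 C=2 H=2048/1991] → run H
t=8: vr[A=1024/335 C=2 H=3072/1991] → run H
t=9: vr[A=1024/335 C=2] → run C
t=10: vr[A=1024/335] → run A
t=11: (idle)
t=12: (idle)

completion order = F, H, C, A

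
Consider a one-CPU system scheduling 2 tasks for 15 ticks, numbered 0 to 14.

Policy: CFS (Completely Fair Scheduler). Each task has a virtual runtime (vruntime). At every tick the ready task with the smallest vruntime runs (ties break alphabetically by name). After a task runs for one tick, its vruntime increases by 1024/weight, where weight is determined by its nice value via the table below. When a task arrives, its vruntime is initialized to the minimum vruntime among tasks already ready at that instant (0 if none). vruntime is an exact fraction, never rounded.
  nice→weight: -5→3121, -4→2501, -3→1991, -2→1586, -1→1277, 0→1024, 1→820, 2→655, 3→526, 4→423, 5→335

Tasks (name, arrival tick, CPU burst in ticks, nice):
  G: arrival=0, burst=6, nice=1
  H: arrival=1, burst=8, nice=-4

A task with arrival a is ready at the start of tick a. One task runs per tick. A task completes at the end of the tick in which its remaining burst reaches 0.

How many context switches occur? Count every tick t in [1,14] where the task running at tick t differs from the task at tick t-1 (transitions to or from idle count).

context switches = 7

t=0: vr[G=0] → run G
t=1: vr[G=256/205 H=256/205] → run G
t=2: vr[G=512/205 H=256/205] → run H
t=3: vr[G=512/205 H=20736/12505] → run H
t=4: vr[G=512/205 H=25856/12505] → run H
t=5: vr[G=512/205 H=30976/12505] → run H
t=6: vr[G=512/205 H=36096/12505] → run G
t=7: vr[G=768/205 H=36096/12505] → run H
t=8: vr[G=768/205 H=41216/12505] → run H
t=9: vr[G=768/205 H=46336/12505] → run H
t=10: vr[G=768/205 H=51456/12505] → run G
t=11: vr[G=1024/205 H=51456/12505] → run H
t=12: vr[G=1024/205] → run G
t=13: vr[G=256/41] → run G
t=14: (idle)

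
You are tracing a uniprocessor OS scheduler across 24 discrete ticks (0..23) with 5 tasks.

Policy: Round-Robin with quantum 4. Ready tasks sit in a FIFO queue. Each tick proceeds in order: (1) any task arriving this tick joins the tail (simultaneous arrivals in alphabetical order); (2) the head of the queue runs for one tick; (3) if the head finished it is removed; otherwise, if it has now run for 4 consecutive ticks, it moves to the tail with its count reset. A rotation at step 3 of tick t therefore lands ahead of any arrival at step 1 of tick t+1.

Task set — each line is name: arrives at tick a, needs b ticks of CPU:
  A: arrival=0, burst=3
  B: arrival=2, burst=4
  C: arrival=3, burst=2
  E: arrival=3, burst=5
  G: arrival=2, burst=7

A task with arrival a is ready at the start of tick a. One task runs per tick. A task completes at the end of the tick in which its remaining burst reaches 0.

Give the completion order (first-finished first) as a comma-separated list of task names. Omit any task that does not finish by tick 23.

completion order = A, B, C, G, E

t=0: queue=[A] q_used=0 → run A
t=1: queue=[A] q_used=1 → run A
t=2: queue=[A,B,G] q_used=2 → run A
t=3: queue=[B,G,C,E] q_used=0 → run B
t=4: queue=[B,G,C,E] q_used=1 → run B
t=5: queue=[B,G,C,E] q_used=2 → run B
t=6: queue=[B,G,C,E] q_used=3 → run B
t=7: queue=[G,C,E] q_used=0 → run G
t=8: queue=[G,C,E] q_used=1 → run G
t=9: queue=[G,C,E] q_used=2 → run G
t=10: queue=[G,C,E] q_used=3 → run G
t=11: queue=[C,E,G] q_used=0 → run C
t=12: queue=[C,E,G] q_used=1 → run C
t=13: queue=[E,G] q_used=0 → run E
t=14: queue=[E,G] q_used=1 → run E
t=15: queue=[E,G] q_used=2 → run E
t=16: queue=[E,G] q_used=3 → run E
t=17: queue=[G,E] q_used=0 → run G
t=18: queue=[G,E] q_used=1 → run G
t=19: queue=[G,E] q_used=2 → run G
t=20: queue=[E] q_used=0 → run E
t=21: (idle)
t=22: (idle)
t=23: (idle)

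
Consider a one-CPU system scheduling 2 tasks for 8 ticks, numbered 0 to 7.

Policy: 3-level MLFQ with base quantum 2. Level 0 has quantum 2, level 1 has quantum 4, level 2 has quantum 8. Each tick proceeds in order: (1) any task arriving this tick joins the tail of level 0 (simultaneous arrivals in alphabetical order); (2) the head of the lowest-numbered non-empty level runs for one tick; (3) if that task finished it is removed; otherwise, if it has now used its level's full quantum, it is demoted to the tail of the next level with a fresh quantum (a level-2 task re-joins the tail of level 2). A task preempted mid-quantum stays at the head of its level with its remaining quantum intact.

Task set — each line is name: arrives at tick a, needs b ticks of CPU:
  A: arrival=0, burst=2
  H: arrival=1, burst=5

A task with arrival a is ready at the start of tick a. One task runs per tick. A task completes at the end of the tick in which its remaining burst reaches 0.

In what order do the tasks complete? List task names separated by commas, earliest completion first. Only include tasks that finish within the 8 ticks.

t=0: L0/L1/L2 = A/-/- → run A
t=1: L0/L1/L2 = AH/-/- → run A
t=2: L0/L1/L2 = H/-/- → run H
t=3: L0/L1/L2 = H/-/- → run H
t=4: L0/L1/L2 = -/H/- → run H
t=5: L0/L1/L2 = -/H/- → run H
t=6: L0/L1/L2 = -/H/- → run H
t=7: (idle)

completion order = A, H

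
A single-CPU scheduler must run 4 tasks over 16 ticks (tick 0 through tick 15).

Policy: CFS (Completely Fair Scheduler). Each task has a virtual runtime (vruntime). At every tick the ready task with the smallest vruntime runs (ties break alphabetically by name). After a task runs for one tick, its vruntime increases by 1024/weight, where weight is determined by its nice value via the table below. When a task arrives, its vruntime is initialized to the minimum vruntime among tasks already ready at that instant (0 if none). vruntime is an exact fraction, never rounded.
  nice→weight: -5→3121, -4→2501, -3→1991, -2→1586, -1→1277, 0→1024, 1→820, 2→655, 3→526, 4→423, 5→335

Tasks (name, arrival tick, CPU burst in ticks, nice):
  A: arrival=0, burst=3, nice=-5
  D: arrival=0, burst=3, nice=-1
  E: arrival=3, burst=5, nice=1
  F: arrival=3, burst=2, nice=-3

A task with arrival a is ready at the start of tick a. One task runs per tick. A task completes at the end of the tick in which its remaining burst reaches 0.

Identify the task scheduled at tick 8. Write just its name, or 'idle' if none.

t=0: vr[A=0 D=0] → run A
t=1: vr[A=1024/3121 D=0] → run D
t=2: vr[A=1024/3121 D=1024/1277] → run A
t=3: vr[A=2048/3121 D=1024/1277 E=2048/3121 F=2048/3121] → run A
t=4: vr[D=1024/1277 E=2048/3121 F=2048/3121] → run E
t=5: vr[D=1024/1277 E=1218816/639805 F=2048/3121] → run F
t=6: vr[D=1024/1277 E=1218816/639805 F=7273472/6213911] → run D
t=7: vr[D=2048/1277 E=1218816/639805 F=7273472/6213911] → run F
t=8: vr[D=2048/1277 E=1218816/639805] → run D
t=9: vr[E=1218816/639805] → run E
t=10: vr[E=2017792/639805] → run E
t=11: vr[E=2816768/639805] → run E
t=12: vr[E=3615744/639805] → run E
t=13: (idle)
t=14: (idle)
t=15: (idle)

running at tick 8 = D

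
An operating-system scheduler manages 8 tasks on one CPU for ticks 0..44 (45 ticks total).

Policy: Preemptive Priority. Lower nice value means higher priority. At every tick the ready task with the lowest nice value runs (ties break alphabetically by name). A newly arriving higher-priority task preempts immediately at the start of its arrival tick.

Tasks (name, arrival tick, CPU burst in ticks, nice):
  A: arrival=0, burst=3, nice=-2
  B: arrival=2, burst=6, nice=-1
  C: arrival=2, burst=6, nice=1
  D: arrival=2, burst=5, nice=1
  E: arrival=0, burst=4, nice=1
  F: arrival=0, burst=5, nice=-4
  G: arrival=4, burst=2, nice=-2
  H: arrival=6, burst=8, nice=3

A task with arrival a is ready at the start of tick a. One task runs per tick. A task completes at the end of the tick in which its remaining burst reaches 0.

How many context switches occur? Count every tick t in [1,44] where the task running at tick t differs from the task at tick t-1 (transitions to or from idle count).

context switches = 8

t=0: ready={A,E,F} → run F
t=1: ready={A,E,F} → run F
t=2: ready={A,B,C,D,E,F} → run F
t=3: ready={A,B,C,D,E,F} → run F
t=4: ready={A,B,C,D,E,F,G} → run F
t=5: ready={A,B,C,D,E,G} → run A
t=6: ready={A,B,C,D,E,G,H} → run A
t=7: ready={A,B,C,D,E,G,H} → run A
t=8: ready={B,C,D,E,G,H} → run G
t=9: ready={B,C,D,E,G,H} → run G
t=10: ready={B,C,D,E,H} → run B
t=11: ready={B,C,D,E,H} → run B
t=12: ready={B,C,D,E,H} → run B
t=13: ready={B,C,D,E,H} → run B
t=14: ready={B,C,D,E,H} → run B
t=15: ready={B,C,D,E,H} → run B
t=16: ready={C,D,E,H} → run C
t=17: ready={C,D,E,H} → run C
t=18: ready={C,D,E,H} → run C
t=19: ready={C,D,E,H} → run C
t=20: ready={C,D,E,H} → run C
t=21: ready={C,D,E,H} → run C
t=22: ready={D,E,H} → run D
t=23: ready={D,E,H} → run D
t=24: ready={D,E,H} → run D
t=25: ready={D,E,H} → run D
t=26: ready={D,E,H} → run D
t=27: ready={E,H} → run E
t=28: ready={E,H} → run E
t=29: ready={E,H} → run E
t=30: ready={E,H} → run E
t=31: ready={H} → run H
t=32: ready={H} → run H
t=33: ready={H} → run H
t=34: ready={H} → run H
t=35: ready={H} → run H
t=36: ready={H} → run H
t=37: ready={H} → run H
t=38: ready={H} → run H
t=39: (idle)
t=40: (idle)
t=41: (idle)
t=42: (idle)
t=43: (idle)
t=44: (idle)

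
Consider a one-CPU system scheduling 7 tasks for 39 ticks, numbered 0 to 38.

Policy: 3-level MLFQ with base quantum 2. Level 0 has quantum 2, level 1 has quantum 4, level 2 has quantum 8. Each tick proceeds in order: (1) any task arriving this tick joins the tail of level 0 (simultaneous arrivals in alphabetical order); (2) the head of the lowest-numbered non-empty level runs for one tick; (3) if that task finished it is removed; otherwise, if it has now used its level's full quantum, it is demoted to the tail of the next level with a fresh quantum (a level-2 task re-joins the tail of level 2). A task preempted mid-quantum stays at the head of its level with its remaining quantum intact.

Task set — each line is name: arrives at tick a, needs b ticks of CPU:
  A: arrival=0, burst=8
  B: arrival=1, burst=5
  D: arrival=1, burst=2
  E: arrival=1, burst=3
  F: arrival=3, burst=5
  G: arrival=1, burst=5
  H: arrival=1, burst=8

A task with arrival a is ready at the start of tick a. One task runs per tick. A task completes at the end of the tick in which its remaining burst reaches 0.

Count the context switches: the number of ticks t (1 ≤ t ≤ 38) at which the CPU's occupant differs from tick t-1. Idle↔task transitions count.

context switches = 15

t=0: L0/L1/L2 = A/-/- → run A
t=1: L0/L1/L2 = ABDEGH/-/- → run A
t=2: L0/L1/L2 = BDEGH/A/- → run B
t=3: L0/L1/L2 = BDEGHF/A/- → run B
t=4: L0/L1/L2 = DEGHF/AB/- → run D
t=5: L0/L1/L2 = DEGHF/AB/- → run D
t=6: L0/L1/L2 = EGHF/AB/- → run E
t=7: L0/L1/L2 = EGHF/AB/- → run E
t=8: L0/L1/L2 = GHF/ABE/- → run G
t=9: L0/L1/L2 = GHF/ABE/- → run G
t=10: L0/L1/L2 = HF/ABEG/- → run H
t=11: L0/L1/L2 = HF/ABEG/- → run H
t=12: L0/L1/L2 = F/ABEGH/- → run F
t=13: L0/L1/L2 = F/ABEGH/- → run F
t=14: L0/L1/L2 = -/ABEGHF/- → run A
t=15: L0/L1/L2 = -/ABEGHF/- → run A
t=16: L0/L1/L2 = -/ABEGHF/- → run A
t=17: L0/L1/L2 = -/ABEGHF/- → run A
t=18: L0/L1/L2 = -/BEGHF/A → run B
t=19: L0/L1/L2 = -/BEGHF/A → run B
t=20: L0/L1/L2 = -/BEGHF/A → run B
t=21: L0/L1/L2 = -/EGHF/A → run E
t=22: L0/L1/L2 = -/GHF/A → run G
t=23: L0/L1/L2 = -/GHF/A → run G
t=24: L0/L1/L2 = -/GHF/A → run G
t=25: L0/L1/L2 = -/HF/A → run H
t=26: L0/L1/L2 = -/HF/A → run H
t=27: L0/L1/L2 = -/HF/A → run H
t=28: L0/L1/L2 = -/HF/A → run H
t=29: L0/L1/L2 = -/F/AH → run F
t=30: L0/L1/L2 = -/F/AH → run F
t=31: L0/L1/L2 = -/F/AH → run F
t=32: L0/L1/L2 = -/-/AH → run A
t=33: L0/L1/L2 = -/-/AH → run A
t=34: L0/L1/L2 = -/-/H → run H
t=35: L0/L1/L2 = -/-/H → run H
t=36: (idle)
t=37: (idle)
t=38: (idle)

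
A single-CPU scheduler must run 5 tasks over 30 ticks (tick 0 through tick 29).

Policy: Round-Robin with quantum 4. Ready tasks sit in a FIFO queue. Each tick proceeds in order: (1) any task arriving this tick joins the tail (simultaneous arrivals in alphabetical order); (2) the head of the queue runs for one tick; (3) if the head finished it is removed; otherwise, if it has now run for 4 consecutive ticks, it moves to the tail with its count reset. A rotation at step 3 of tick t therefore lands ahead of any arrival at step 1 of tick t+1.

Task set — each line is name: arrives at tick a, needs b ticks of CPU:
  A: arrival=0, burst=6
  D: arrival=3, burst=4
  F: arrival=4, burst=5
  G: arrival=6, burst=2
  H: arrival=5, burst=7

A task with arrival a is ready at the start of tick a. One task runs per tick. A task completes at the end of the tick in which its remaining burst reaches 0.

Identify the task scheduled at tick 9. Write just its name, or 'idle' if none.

t=0: queue=[A] q_used=0 → run A
t=1: queue=[A] q_used=1 → run A
t=2: queue=[A] q_used=2 → run A
t=3: queue=[A,D] q_used=3 → run A
t=4: queue=[D,A,F] q_used=0 → run D
t=5: queue=[D,A,F,H] q_used=1 → run D
t=6: queue=[D,A,F,H,G] q_used=2 → run D
t=7: queue=[D,A,F,H,G] q_used=3 → run D
t=8: queue=[A,F,H,G] q_used=0 → run A
t=9: queue=[A,F,H,G] q_used=1 → run A
t=10: queue=[F,H,G] q_used=0 → run F
t=11: queue=[F,H,G] q_used=1 → run F
t=12: queue=[F,H,G] q_used=2 → run F
t=13: queue=[F,H,G] q_used=3 → run F
t=14: queue=[H,G,F] q_used=0 → run H
t=15: queue=[H,G,F] q_used=1 → run H
t=16: queue=[H,G,F] q_used=2 → run H
t=17: queue=[H,G,F] q_used=3 → run H
t=18: queue=[G,F,H] q_used=0 → run G
t=19: queue=[G,F,H] q_used=1 → run G
t=20: queue=[F,H] q_used=0 → run F
t=21: queue=[H] q_used=0 → run H
t=22: queue=[H] q_used=1 → run H
t=23: queue=[H] q_used=2 → run H
t=24: (idle)
t=25: (idle)
t=26: (idle)
t=27: (idle)
t=28: (idle)
t=29: (idle)

running at tick 9 = A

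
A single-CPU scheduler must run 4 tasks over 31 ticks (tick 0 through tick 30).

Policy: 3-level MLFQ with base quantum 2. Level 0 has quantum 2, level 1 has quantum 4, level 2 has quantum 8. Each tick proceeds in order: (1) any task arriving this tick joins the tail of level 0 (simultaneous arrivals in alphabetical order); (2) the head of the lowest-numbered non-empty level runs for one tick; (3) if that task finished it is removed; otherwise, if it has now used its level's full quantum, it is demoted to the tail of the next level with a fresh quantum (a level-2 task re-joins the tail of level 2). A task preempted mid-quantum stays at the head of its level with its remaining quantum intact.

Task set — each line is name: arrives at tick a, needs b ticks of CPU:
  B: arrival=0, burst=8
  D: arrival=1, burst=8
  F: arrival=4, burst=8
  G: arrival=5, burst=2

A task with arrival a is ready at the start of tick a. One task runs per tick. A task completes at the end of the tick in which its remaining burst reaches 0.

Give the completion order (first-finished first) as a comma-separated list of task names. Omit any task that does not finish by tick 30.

completion order = G, B, D, F

t=0: L0/L1/L2 = B/-/- → run B
t=1: L0/L1/L2 = BD/-/- → run B
t=2: L0/L1/L2 = D/B/- → run D
t=3: L0/L1/L2 = D/B/- → run D
t=4: L0/L1/L2 = F/BD/- → run F
t=5: L0/L1/L2 = FG/BD/- → run F
t=6: L0/L1/L2 = G/BDF/- → run G
t=7: L0/L1/L2 = G/BDF/- → run G
t=8: L0/L1/L2 = -/BDF/- → run B
t=9: L0/L1/L2 = -/BDF/- → run B
t=10: L0/L1/L2 = -/BDF/- → run B
t=11: L0/L1/L2 = -/BDF/- → run B
t=12: L0/L1/L2 = -/DF/B → run D
t=13: L0/L1/L2 = -/DF/B → run D
t=14: L0/L1/L2 = -/DF/B → run D
t=15: L0/L1/L2 = -/DF/B → run D
t=16: L0/L1/L2 = -/F/BD → run F
t=17: L0/L1/L2 = -/F/BD → run F
t=18: L0/L1/L2 = -/F/BD → run F
t=19: L0/L1/L2 = -/F/BD → run F
t=20: L0/L1/L2 = -/-/BDF → run B
t=21: L0/L1/L2 = -/-/BDF → run B
t=22: L0/L1/L2 = -/-/DF → run D
t=23: L0/L1/L2 = -/-/DF → run D
t=24: L0/L1/L2 = -/-/F → run F
t=25: L0/L1/L2 = -/-/F → run F
t=26: (idle)
t=27: (idle)
t=28: (idle)
t=29: (idle)
t=30: (idle)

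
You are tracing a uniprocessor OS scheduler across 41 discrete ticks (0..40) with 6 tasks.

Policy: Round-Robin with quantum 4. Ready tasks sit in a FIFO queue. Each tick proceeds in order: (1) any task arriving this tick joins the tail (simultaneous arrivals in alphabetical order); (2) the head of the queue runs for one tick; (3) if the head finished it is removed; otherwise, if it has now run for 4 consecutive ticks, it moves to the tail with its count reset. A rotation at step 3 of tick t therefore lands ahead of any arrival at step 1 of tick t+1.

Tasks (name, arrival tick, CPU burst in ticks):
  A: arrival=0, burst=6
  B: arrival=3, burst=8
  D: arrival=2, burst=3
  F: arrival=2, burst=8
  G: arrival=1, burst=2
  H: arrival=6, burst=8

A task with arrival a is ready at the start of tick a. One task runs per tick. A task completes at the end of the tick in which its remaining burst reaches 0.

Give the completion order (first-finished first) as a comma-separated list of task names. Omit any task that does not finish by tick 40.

completion order = G, D, A, F, B, H

t=0: queue=[A] q_used=0 → run A
t=1: queue=[A,G] q_used=1 → run A
t=2: queue=[A,G,D,F] q_used=2 → run A
t=3: queue=[A,G,D,F,B] q_used=3 → run A
t=4: queue=[G,D,F,B,A] q_used=0 → run G
t=5: queue=[G,D,F,B,A] q_used=1 → run G
t=6: queue=[D,F,B,A,H] q_used=0 → run D
t=7: queue=[D,F,B,A,H] q_used=1 → run D
t=8: queue=[D,F,B,A,H] q_used=2 → run D
t=9: queue=[F,B,A,H] q_used=0 → run F
t=10: queue=[F,B,A,H] q_used=1 → run F
t=11: queue=[F,B,A,H] q_used=2 → run F
t=12: queue=[F,B,A,H] q_used=3 → run F
t=13: queue=[B,A,H,F] q_used=0 → run B
t=14: queue=[B,A,H,F] q_used=1 → run B
t=15: queue=[B,A,H,F] q_used=2 → run B
t=16: queue=[B,A,H,F] q_used=3 → run B
t=17: queue=[A,H,F,B] q_used=0 → run A
t=18: queue=[A,H,F,B] q_used=1 → run A
t=19: queue=[H,F,B] q_used=0 → run H
t=20: queue=[H,F,B] q_used=1 → run H
t=21: queue=[H,F,B] q_used=2 → run H
t=22: queue=[H,F,B] q_used=3 → run H
t=23: queue=[F,B,H] q_used=0 → run F
t=24: queue=[F,B,H] q_used=1 → run F
t=25: queue=[F,B,H] q_used=2 → run F
t=26: queue=[F,B,H] q_used=3 → run F
t=27: queue=[B,H] q_used=0 → run B
t=28: queue=[B,H] q_used=1 → run B
t=29: queue=[B,H] q_used=2 → run B
t=30: queue=[B,H] q_used=3 → run B
t=31: queue=[H] q_used=0 → run H
t=32: queue=[H] q_used=1 → run H
t=33: queue=[H] q_used=2 → run H
t=34: queue=[H] q_used=3 → run H
t=35: (idle)
t=36: (idle)
t=37: (idle)
t=38: (idle)
t=39: (idle)
t=40: (idle)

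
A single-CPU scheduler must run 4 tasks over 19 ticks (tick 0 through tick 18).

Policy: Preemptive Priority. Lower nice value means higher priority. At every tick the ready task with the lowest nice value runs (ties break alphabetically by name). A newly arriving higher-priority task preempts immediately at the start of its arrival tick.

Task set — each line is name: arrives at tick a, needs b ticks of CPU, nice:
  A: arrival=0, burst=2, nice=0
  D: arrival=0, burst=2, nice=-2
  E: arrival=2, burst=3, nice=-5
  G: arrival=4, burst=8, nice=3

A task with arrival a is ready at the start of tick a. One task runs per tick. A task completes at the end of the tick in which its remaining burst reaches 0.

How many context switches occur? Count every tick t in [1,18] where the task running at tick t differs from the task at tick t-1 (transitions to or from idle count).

t=0: ready={A,D} → run D
t=1: ready={A,D} → run D
t=2: ready={A,E} → run E
t=3: ready={A,E} → run E
t=4: ready={A,E,G} → run E
t=5: ready={A,G} → run A
t=6: ready={A,G} → run A
t=7: ready={G} → run G
t=8: ready={G} → run G
t=9: ready={G} → run G
t=10: ready={G} → run G
t=11: ready={G} → run G
t=12: ready={G} → run G
t=13: ready={G} → run G
t=14: ready={G} → run G
t=15: (idle)
t=16: (idle)
t=17: (idle)
t=18: (idle)

context switches = 4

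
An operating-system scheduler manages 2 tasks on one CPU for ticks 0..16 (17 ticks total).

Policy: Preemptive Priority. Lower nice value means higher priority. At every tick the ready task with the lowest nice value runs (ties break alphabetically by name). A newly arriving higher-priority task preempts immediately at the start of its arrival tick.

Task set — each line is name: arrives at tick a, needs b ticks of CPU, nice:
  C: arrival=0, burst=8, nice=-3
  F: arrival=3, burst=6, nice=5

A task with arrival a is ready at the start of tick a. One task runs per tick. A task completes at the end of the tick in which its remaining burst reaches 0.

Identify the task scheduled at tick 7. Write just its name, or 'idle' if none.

t=0: ready={C} → run C
t=1: ready={C} → run C
t=2: ready={C} → run C
t=3: ready={C,F} → run C
t=4: ready={C,F} → run C
t=5: ready={C,F} → run C
t=6: ready={C,F} → run C
t=7: ready={C,F} → run C
t=8: ready={F} → run F
t=9: ready={F} → run F
t=10: ready={F} → run F
t=11: ready={F} → run F
t=12: ready={F} → run F
t=13: ready={F} → run F
t=14: (idle)
t=15: (idle)
t=16: (idle)

running at tick 7 = C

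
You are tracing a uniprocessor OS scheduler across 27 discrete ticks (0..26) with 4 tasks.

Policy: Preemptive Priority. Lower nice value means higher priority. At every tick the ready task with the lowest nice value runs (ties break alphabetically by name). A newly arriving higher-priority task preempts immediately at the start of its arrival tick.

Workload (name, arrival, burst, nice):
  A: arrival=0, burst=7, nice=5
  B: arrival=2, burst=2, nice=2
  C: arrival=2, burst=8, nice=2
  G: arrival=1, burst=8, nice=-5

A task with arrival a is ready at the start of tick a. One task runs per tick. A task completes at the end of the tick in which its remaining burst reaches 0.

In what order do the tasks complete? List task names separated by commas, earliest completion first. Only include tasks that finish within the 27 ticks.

t=0: ready={A} → run A
t=1: ready={A,G} → run G
t=2: ready={A,B,C,G} → run G
t=3: ready={A,B,C,G} → run G
t=4: ready={A,B,C,G} → run G
t=5: ready={A,B,C,G} → run G
t=6: ready={A,B,C,G} → run G
t=7: ready={A,B,C,G} → run G
t=8: ready={A,B,C,G} → run G
t=9: ready={A,B,C} → run B
t=10: ready={A,B,C} → run B
t=11: ready={A,C} → run C
t=12: ready={A,C} → run C
t=13: ready={A,C} → run C
t=14: ready={A,C} → run C
t=15: ready={A,C} → run C
t=16: ready={A,C} → run C
t=17: ready={A,C} → run C
t=18: ready={A,C} → run C
t=19: ready={A} → run A
t=20: ready={A} → run A
t=21: ready={A} → run A
t=22: ready={A} → run A
t=23: ready={A} → run A
t=24: ready={A} → run A
t=25: (idle)
t=26: (idle)

completion order = G, B, C, A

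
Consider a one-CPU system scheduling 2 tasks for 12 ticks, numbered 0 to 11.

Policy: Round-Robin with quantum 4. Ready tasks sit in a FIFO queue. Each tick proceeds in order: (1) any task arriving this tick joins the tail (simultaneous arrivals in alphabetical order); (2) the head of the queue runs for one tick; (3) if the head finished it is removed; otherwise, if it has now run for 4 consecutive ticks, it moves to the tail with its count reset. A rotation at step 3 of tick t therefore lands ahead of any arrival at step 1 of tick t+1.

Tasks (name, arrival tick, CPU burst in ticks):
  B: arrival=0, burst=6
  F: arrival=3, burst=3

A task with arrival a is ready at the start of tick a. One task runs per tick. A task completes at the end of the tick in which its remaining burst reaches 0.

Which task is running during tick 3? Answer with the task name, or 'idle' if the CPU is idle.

t=0: queue=[B] q_used=0 → run B
t=1: queue=[B] q_used=1 → run B
t=2: queue=[B] q_used=2 → run B
t=3: queue=[B,F] q_used=3 → run B
t=4: queue=[F,B] q_used=0 → run F
t=5: queue=[F,B] q_used=1 → run F
t=6: queue=[F,B] q_used=2 → run F
t=7: queue=[B] q_used=0 → run B
t=8: queue=[B] q_used=1 → run B
t=9: (idle)
t=10: (idle)
t=11: (idle)

running at tick 3 = B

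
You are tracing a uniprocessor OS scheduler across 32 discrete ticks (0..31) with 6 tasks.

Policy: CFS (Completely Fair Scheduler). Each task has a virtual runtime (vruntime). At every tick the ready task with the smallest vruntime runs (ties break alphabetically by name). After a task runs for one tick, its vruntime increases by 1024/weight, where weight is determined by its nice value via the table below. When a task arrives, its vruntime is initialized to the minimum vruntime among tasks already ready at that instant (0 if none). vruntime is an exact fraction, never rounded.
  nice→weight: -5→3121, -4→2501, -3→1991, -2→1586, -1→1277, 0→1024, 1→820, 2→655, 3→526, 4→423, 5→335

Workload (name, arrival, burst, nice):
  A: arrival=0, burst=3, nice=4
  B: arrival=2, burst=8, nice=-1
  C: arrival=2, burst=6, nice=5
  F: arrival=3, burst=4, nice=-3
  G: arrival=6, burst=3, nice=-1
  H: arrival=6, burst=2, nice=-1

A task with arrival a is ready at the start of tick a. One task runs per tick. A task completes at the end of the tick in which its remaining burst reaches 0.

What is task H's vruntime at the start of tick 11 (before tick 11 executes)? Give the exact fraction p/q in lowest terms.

vruntime(H, start of tick 11) = 6622595072/1075480461

t=0: vr[A=0] → run A
t=1: vr[A=1024/423] → run A
t=2: vr[A=2048/423 B=2048/423 C=2048/423] → run A
t=3: vr[B=2048/423 C=2048/423 F=2048/423] → run B
t=4: vr[B=3048448/540171 C=2048/423 F=2048/423] → run C
t=5: vr[B=3048448/540171 C=1119232/141705 F=2048/423] → run F
t=6: vr[B=3048448/540171 C=1119232/141705 F=4510720/842193 G=4510720/842193 H=4510720/842193] → run F
t=7: vr[B=3048448/540171 C=1119232/141705 F=4943872/842193 G=4510720/842193 H=4510720/842193] → run G
t=8: vr[B=3048448/540171 C=1119232/141705 F=4943872/842193 G=6622595072/1075480461 H=4510720/842193] → run H
t=9: vr[B=3048448/540171 C=1119232/141705 F=4943872/842193 G=6622595072/1075480461 H=6622595072/1075480461] → run B
t=10: vr[B=3481600/540171 C=1119232/141705 F=4943872/842193 G=6622595072/1075480461 H=6622595072/1075480461] → run F
t=11: vr[B=3481600/540171 C=1119232/141705 F=5377024/842193 G=6622595072/1075480461 H=6622595072/1075480461] → run G
t=12: vr[B=3481600/540171 C=1119232/141705 F=5377024/842193 G=7485000704/1075480461 H=6622595072/1075480461] → run H
t=13: vr[B=3481600/540171 C=1119232/141705 F=5377024/842193 G=7485000704/1075480461] → run F
t=14: vr[B=3481600/540171 C=1119232/141705 G=7485000704/1075480461] → run B
t=15: vr[B=3914752/540171 C=1119232/141705 G=7485000704/1075480461] → run G
t=16: vr[B=3914752/540171 C=1119232/141705] → run B
t=17: vr[B=4347904/540171 C=1119232/141705] → run C
t=18: vr[B=4347904/540171 C=1552384/141705] → run B
t=19: vr[B=4781056/540171 C=1552384/141705] → run B
t=20: vr[B=5214208/540171 C=1552384/141705] → run B
t=21: vr[B=5647360/540171 C=1552384/141705] → run B
t=22: vr[C=1552384/141705] → run C
t=23: vr[C=1985536/141705] → run C
t=24: vr[C=2418688/141705] → run C
t=25: vr[C=570368/28341] → run C
t=26: (idle)
t=27: (idle)
t=28: (idle)
t=29: (idle)
t=30: (idle)
t=31: (idle)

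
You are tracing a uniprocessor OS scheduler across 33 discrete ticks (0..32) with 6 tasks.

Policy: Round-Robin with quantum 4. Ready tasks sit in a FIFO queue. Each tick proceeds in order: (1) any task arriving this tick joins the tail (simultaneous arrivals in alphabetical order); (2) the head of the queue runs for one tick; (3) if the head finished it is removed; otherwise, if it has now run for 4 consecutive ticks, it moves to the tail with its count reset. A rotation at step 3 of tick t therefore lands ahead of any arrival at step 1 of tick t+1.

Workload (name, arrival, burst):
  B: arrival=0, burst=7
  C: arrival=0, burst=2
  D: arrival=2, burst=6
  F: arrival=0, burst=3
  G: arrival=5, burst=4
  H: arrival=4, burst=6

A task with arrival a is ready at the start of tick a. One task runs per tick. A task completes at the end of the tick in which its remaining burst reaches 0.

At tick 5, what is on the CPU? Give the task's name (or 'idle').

running at tick 5 = C

t=0: queue=[B,C,F] q_used=0 → run B
t=1: queue=[B,C,F] q_used=1 → run B
t=2: queue=[B,C,F,D] q_used=2 → run B
t=3: queue=[B,C,F,D] q_used=3 → run B
t=4: queue=[C,F,D,B,H] q_used=0 → run C
t=5: queue=[C,F,D,B,H,G] q_used=1 → run C
t=6: queue=[F,D,B,H,G] q_used=0 → run F
t=7: queue=[F,D,B,H,G] q_used=1 → run F
t=8: queue=[F,D,B,H,G] q_used=2 → run F
t=9: queue=[D,B,H,G] q_used=0 → run D
t=10: queue=[D,B,H,G] q_used=1 → run D
t=11: queue=[D,B,H,G] q_used=2 → run D
t=12: queue=[D,B,H,G] q_used=3 → run D
t=13: queue=[B,H,G,D] q_used=0 → run B
t=14: queue=[B,H,G,D] q_used=1 → run B
t=15: queue=[B,H,G,D] q_used=2 → run B
t=16: queue=[H,G,D] q_used=0 → run H
t=17: queue=[H,G,D] q_used=1 → run H
t=18: queue=[H,G,D] q_used=2 → run H
t=19: queue=[H,G,D] q_used=3 → run H
t=20: queue=[G,D,H] q_used=0 → run G
t=21: queue=[G,D,H] q_used=1 → run G
t=22: queue=[G,D,H] q_used=2 → run G
t=23: queue=[G,D,H] q_used=3 → run G
t=24: queue=[D,H] q_used=0 → run D
t=25: queue=[D,H] q_used=1 → run D
t=26: queue=[H] q_used=0 → run H
t=27: queue=[H] q_used=1 → run H
t=28: (idle)
t=29: (idle)
t=30: (idle)
t=31: (idle)
t=32: (idle)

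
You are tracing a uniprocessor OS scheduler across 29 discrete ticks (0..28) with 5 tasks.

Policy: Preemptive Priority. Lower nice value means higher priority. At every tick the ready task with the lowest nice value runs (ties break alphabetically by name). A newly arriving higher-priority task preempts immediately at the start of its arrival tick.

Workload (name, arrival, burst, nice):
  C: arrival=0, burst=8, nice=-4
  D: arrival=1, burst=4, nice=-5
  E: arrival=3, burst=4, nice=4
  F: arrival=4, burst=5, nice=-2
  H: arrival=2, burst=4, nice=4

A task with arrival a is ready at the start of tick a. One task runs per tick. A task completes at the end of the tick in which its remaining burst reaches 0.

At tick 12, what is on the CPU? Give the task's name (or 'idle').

t=0: ready={C} → run C
t=1: ready={C,D} → run D
t=2: ready={C,D,H} → run D
t=3: ready={C,D,E,H} → run D
t=4: ready={C,D,E,F,H} → run D
t=5: ready={C,E,F,H} → run C
t=6: ready={C,E,F,H} → run C
t=7: ready={C,E,F,H} → run C
t=8: ready={C,E,F,H} → run C
t=9: ready={C,E,F,H} → run C
t=10: ready={C,E,F,H} → run C
t=11: ready={C,E,F,H} → run C
t=12: ready={E,F,H} → run F
t=13: ready={E,F,H} → run F
t=14: ready={E,F,H} → run F
t=15: ready={E,F,H} → run F
t=16: ready={E,F,H} → run F
t=17: ready={E,H} → run E
t=18: ready={E,H} → run E
t=19: ready={E,H} → run E
t=20: ready={E,H} → run E
t=21: ready={H} → run H
t=22: ready={H} → run H
t=23: ready={H} → run H
t=24: ready={H} → run H
t=25: (idle)
t=26: (idle)
t=27: (idle)
t=28: (idle)

running at tick 12 = F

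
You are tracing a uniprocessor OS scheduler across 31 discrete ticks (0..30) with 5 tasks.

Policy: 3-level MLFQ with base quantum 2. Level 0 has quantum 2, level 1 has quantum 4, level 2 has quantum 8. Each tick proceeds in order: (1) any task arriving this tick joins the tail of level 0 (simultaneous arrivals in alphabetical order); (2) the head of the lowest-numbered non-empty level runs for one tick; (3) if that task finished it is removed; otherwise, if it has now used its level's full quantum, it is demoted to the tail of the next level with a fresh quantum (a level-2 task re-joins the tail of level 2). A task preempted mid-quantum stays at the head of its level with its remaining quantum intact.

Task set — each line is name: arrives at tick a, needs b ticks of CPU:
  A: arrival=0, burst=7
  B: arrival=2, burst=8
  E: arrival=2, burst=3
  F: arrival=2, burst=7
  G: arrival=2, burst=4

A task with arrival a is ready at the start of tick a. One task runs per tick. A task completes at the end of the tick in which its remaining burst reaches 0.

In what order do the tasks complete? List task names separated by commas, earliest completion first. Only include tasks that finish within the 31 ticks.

t=0: L0/L1/L2 = A/-/- → run A
t=1: L0/L1/L2 = A/-/- → run A
t=2: L0/L1/L2 = BEFG/A/- → run B
t=3: L0/L1/L2 = BEFG/A/- → run B
t=4: L0/L1/L2 = EFG/AB/- → run E
t=5: L0/L1/L2 = EFG/AB/- → run E
t=6: L0/L1/L2 = FG/ABE/- → run F
t=7: L0/L1/L2 = FG/ABE/- → run F
t=8: L0/L1/L2 = G/ABEF/- → run G
t=9: L0/L1/L2 = G/ABEF/- → run G
t=10: L0/L1/L2 = -/ABEFG/- → run A
t=11: L0/L1/L2 = -/ABEFG/- → run A
t=12: L0/L1/L2 = -/ABEFG/- → run A
t=13: L0/L1/L2 = -/ABEFG/- → run A
t=14: L0/L1/L2 = -/BEFG/A → run B
t=15: L0/L1/L2 = -/BEFG/A → run B
t=16: L0/L1/L2 = -/BEFG/A → run B
t=17: L0/L1/L2 = -/BEFG/A → run B
t=18: L0/L1/L2 = -/EFG/AB → run E
t=19: L0/L1/L2 = -/FG/AB → run F
t=20: L0/L1/L2 = -/FG/AB → run F
t=21: L0/L1/L2 = -/FG/AB → run F
t=22: L0/L1/L2 = -/FG/AB → run F
t=23: L0/L1/L2 = -/G/ABF → run G
t=24: L0/L1/L2 = -/G/ABF → run G
t=25: L0/L1/L2 = -/-/ABF → run A
t=26: L0/L1/L2 = -/-/BF → run B
t=27: L0/L1/L2 = -/-/BF → run B
t=28: L0/L1/L2 = -/-/F → run F
t=29: (idle)
t=30: (idle)

completion order = E, G, A, B, F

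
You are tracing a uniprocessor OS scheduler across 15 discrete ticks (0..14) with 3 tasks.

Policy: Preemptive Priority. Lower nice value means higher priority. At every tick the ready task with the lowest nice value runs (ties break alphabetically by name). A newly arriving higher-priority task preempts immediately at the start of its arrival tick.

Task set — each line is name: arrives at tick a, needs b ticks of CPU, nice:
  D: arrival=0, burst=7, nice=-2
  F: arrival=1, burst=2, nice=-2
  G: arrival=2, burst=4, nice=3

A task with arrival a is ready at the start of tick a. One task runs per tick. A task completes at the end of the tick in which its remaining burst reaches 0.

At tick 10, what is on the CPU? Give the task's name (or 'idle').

t=0: ready={D} → run D
t=1: ready={D,F} → run D
t=2: ready={D,F,G} → run D
t=3: ready={D,F,G} → run D
t=4: ready={D,F,G} → run D
t=5: ready={D,F,G} → run D
t=6: ready={D,F,G} → run D
t=7: ready={F,G} → run F
t=8: ready={F,G} → run F
t=9: ready={G} → run G
t=10: ready={G} → run G
t=11: ready={G} → run G
t=12: ready={G} → run G
t=13: (idle)
t=14: (idle)

running at tick 10 = G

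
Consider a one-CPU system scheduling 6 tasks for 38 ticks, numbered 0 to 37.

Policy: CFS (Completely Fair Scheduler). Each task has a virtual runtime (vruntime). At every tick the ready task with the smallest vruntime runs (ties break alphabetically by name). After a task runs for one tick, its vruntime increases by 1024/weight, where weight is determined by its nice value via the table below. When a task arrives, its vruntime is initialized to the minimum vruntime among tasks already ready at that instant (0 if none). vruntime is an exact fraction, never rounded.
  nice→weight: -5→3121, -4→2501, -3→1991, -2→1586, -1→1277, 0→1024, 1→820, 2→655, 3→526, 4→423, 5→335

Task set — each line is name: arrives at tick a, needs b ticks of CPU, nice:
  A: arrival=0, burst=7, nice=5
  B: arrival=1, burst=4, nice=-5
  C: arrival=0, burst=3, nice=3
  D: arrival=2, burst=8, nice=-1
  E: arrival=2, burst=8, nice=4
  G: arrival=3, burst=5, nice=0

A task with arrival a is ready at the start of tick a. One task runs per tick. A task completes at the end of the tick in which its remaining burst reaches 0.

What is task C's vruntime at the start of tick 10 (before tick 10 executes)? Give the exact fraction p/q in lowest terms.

vruntime(C, start of tick 10) = 512/263

t=0: vr[A=0 C=0] → run A
t=1: vr[A=1024/335 B=0 C=0] → run B
t=2: vr[A=1024/335 B=1024/3121 C=0 D=0 E=0] → run C
t=3: vr[A=1024/335 B=1024/3121 C=512/263 D=0 E=0 G=0] → run D
t=4: vr[A=1024/335 B=1024/3121 C=512/263 D=1024/1277 E=0 G=0] → run E
t=5: vr[A=1024/335 B=1024/3121 C=512/263 D=1024/1277 E=1024/423 G=0] → run G
t=6: vr[A=1024/335 B=1024/3121 C=512/263 D=1024/1277 E=1024/423 G=1] → run B
t=7: vr[A=1024/335 B=2048/3121 C=512/263 D=1024/1277 E=1024/423 G=1] → run B
t=8: vr[A=1024/335 B=3072/3121 C=512/263 D=1024/1277 E=1024/423 G=1] → run D
t=9: vr[A=1024/335 B=3072/3121 C=512/263 D=2048/1277 E=1024/423 G=1] → run B
t=10: vr[A=1024/335 C=512/263 D=2048/1277 E=1024/423 G=1] → run G
t=11: vr[A=1024/335 C=512/263 D=2048/1277 E=1024/423 G=2] → run D
t=12: vr[A=1024/335 C=512/263 D=3072/1277 E=1024/423 G=2] → run C
t=13: vr[A=1024/335 C=1024/263 D=3072/1277 E=1024/423 G=2] → run G
t=14: vr[A=1024/335 C=1024/263 D=3072/1277 E=1024/423 G=3] → run D
t=15: vr[A=1024/335 C=1024/263 D=4096/1277 E=1024/423 G=3] → run E
t=16: vr[A=1024/335 C=1024/263 D=4096/1277 E=2048/423 G=3] → run G
t=17: vr[A=1024/335 C=1024/263 D=4096/1277 E=2048/423 G=4] → run A
t=18: vr[A=2048/335 C=1024/263 D=4096/1277 E=2048/423 G=4] → run D
t=19: vr[A=2048/335 C=1024/263 D=5120/1277 E=2048/423 G=4] → run C
t=20: vr[A=2048/335 D=5120/1277 E=2048/423 G=4] → run G
t=21: vr[A=2048/335 D=5120/1277 E=2048/423] → run D
t=22: vr[A=2048/335 D=6144/1277 E=2048/423] → run D
t=23: vr[A=2048/335 D=7168/1277 E=2048/423] → run E
t=24: vr[A=2048/335 D=7168/1277 E=1024/141] → run D
t=25: vr[A=2048/335 E=1024/141] → run A
t=26: vr[A=3072/335 E=1024/141] → run E
t=27: vr[A=3072/335 E=4096/423] → run A
t=28: vr[A=4096/335 E=4096/423] → run E
t=29: vr[A=4096/335 E=5120/423] → run E
t=30: vr[A=4096/335 E=2048/141] → run A
t=31: vr[A=1024/67 E=2048/141] → run E
t=32: vr[A=1024/67 E=7168/423] → run A
t=33: vr[A=6144/335 E=7168/423] → run E
t=34: vr[A=6144/335] → run A
t=35: (idle)
t=36: (idle)
t=37: (idle)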